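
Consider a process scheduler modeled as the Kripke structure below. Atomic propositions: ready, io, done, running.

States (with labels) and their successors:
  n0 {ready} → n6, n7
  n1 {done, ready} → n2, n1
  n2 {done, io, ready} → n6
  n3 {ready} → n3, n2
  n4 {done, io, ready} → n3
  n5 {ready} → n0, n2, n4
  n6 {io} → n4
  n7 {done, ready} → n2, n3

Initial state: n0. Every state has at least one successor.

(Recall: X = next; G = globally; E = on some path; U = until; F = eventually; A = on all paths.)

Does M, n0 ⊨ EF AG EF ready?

Holds

States satisfying AG EF ready: {n0, n1, n2, n3, n4, n5, n6, n7}.
States satisfying EF AG EF ready: {n0, n1, n2, n3, n4, n5, n6, n7}.
Some path from n0 reaches a state where AG EF ready holds.
n0 ∈ Sat(EF AG EF ready).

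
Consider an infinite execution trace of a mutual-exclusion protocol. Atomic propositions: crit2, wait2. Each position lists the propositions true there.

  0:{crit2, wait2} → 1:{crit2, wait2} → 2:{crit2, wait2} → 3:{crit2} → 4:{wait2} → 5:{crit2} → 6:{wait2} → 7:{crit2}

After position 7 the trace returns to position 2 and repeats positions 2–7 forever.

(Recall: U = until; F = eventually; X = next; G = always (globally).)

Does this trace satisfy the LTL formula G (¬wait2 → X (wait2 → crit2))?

No

¬wait2 → X (wait2 → crit2) must hold at every position from 0 onward. It fails at position 3, so G (¬wait2 → X (wait2 → crit2)) is false.
Positions where ¬wait2 holds: 3, 5, 7.
Check X (wait2 → crit2) at each: 3→fails, 5→fails, 7→ok.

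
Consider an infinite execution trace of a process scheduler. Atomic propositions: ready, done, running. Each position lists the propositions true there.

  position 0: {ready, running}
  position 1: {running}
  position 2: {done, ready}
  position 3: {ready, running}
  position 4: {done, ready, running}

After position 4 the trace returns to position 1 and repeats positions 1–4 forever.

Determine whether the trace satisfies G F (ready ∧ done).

Satisfied

F (ready ∧ done) holds at every position 0..4, and those are all positions ever visited, so G F (ready ∧ done) holds.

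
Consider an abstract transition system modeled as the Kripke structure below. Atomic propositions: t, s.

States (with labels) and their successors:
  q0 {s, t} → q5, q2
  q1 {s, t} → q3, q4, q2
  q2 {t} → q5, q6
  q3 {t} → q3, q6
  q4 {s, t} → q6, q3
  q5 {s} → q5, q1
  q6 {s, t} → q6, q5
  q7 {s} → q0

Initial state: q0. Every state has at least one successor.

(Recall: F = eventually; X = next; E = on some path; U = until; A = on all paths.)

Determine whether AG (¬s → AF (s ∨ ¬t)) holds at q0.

No

States satisfying ¬s → AF (s ∨ ¬t): {q0, q1, q2, q4, q5, q6, q7}.
States satisfying AG (¬s → AF (s ∨ ¬t)): ∅.
q3 is reachable from q0 and violates ¬s → AF (s ∨ ¬t), so AG fails at q0.
q0 ∉ Sat(AG (¬s → AF (s ∨ ¬t))).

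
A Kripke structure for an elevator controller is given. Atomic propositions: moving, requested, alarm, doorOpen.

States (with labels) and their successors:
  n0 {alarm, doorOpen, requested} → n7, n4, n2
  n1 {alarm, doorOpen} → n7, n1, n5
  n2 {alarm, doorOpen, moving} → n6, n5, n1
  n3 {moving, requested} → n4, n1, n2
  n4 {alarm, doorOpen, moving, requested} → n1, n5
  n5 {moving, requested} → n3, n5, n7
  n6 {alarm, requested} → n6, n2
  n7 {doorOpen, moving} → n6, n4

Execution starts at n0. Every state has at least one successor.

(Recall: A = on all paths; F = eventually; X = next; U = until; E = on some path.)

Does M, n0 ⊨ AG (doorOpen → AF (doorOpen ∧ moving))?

Does not hold

States satisfying doorOpen → AF (doorOpen ∧ moving): {n0, n2, n3, n4, n5, n6, n7}.
States satisfying AG (doorOpen → AF (doorOpen ∧ moving)): ∅.
n1 is reachable from n0 and violates doorOpen → AF (doorOpen ∧ moving), so AG fails at n0.
n0 ∉ Sat(AG (doorOpen → AF (doorOpen ∧ moving))).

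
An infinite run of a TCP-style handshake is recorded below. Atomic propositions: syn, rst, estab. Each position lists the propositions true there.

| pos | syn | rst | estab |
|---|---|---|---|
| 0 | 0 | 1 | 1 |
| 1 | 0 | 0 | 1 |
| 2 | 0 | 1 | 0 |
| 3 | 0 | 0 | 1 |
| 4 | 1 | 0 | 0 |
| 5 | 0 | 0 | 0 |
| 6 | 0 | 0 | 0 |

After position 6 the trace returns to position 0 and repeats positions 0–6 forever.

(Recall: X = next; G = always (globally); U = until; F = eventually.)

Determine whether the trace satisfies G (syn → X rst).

syn → X rst must hold at every position from 0 onward. It fails at position 4, so G (syn → X rst) is false.
Positions where syn holds: 4.
Check X rst at each: 4→fails.

Does not hold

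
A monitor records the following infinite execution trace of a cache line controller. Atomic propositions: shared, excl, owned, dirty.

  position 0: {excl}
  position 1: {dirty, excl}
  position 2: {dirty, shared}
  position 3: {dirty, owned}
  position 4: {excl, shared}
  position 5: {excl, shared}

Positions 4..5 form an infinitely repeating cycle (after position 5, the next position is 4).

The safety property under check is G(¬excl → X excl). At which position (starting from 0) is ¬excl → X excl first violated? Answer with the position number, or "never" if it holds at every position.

2

Check ¬excl → X excl at each position in order: 0 ✓, 1 ✓.
At position 2 the labels are {dirty, shared} and the next position 3 has {dirty, owned}, so ¬excl → X excl is false there. This is the first violation.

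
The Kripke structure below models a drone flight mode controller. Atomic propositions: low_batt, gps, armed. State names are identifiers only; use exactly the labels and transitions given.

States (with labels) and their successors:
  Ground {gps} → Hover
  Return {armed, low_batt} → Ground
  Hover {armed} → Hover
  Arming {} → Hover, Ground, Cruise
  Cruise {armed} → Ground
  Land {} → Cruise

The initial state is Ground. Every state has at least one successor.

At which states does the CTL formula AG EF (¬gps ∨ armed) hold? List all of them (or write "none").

States satisfying EF (¬gps ∨ armed): {Ground, Return, Hover, Arming, Cruise, Land}.
States satisfying AG EF (¬gps ∨ armed): {Ground, Return, Hover, Arming, Cruise, Land}.

{Ground, Return, Hover, Arming, Cruise, Land}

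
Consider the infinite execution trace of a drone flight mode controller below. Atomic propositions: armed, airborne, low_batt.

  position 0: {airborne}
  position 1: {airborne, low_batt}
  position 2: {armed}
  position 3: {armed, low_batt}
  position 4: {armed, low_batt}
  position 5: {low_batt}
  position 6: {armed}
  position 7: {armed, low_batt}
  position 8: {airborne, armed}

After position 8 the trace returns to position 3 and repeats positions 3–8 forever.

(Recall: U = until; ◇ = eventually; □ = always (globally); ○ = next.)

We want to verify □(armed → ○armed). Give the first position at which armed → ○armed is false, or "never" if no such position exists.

Check armed → ○armed at each position in order: 0 ✓, 1 ✓, 2 ✓, 3 ✓.
At position 4 the labels are {armed, low_batt} and the next position 5 has {low_batt}, so armed → ○armed is false there. This is the first violation.

4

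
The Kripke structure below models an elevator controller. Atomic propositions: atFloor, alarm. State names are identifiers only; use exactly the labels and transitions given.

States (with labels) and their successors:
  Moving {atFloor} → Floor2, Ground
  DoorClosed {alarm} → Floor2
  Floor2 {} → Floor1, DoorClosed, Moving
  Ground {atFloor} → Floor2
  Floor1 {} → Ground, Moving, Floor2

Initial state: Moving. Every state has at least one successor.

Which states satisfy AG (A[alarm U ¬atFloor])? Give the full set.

States satisfying A[alarm U ¬atFloor]: {DoorClosed, Floor2, Floor1}.
States satisfying AG (A[alarm U ¬atFloor]): ∅.

none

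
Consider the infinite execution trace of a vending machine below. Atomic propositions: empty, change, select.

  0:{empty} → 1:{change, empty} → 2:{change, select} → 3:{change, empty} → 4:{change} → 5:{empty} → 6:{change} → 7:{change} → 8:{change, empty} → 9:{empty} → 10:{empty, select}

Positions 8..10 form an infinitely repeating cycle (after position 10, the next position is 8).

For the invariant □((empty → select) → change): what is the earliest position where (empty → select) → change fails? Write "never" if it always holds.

10

Check (empty → select) → change at each position in order: 0 ✓, 1 ✓, 2 ✓, 3 ✓, 4 ✓, 5 ✓, 6 ✓, 7 ✓, 8 ✓, 9 ✓.
At position 10 the labels are {empty, select}, so (empty → select) → change is false there. This is the first violation.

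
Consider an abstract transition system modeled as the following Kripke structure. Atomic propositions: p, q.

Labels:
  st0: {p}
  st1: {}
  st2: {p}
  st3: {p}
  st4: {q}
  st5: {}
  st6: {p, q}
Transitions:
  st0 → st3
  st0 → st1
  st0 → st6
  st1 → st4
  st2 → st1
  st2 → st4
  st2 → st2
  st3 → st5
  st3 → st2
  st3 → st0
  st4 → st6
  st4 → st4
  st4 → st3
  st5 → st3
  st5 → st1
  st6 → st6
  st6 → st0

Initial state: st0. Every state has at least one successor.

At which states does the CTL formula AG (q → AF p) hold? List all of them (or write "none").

States satisfying q → AF p: {st0, st1, st2, st3, st5, st6}.
States satisfying AG (q → AF p): ∅.

none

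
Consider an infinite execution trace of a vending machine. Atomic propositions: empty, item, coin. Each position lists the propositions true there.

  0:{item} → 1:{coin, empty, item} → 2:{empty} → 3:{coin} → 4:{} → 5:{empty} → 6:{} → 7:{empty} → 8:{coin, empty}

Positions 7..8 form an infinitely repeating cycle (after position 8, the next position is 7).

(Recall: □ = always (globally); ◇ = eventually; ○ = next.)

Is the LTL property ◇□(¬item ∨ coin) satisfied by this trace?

□(¬item ∨ coin) holds at position 1, which is reachable from 0, so ◇□(¬item ∨ coin) holds.

Holds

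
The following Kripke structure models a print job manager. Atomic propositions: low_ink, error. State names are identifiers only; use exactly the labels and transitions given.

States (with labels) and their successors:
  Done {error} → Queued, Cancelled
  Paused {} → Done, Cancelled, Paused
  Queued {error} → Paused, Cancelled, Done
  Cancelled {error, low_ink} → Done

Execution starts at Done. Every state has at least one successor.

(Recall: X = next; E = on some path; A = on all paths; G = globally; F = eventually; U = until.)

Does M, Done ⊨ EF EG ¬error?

Holds

States satisfying EG ¬error: {Paused}.
States satisfying EF EG ¬error: {Done, Paused, Queued, Cancelled}.
Some path from Done reaches a state where EG ¬error holds.
Done ∈ Sat(EF EG ¬error).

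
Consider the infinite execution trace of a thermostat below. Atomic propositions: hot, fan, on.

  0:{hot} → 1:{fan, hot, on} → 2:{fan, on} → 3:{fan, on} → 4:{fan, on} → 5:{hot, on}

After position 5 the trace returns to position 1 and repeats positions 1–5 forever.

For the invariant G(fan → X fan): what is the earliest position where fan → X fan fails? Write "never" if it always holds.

Check fan → X fan at each position in order: 0 ✓, 1 ✓, 2 ✓, 3 ✓.
At position 4 the labels are {fan, on} and the next position 5 has {hot, on}, so fan → X fan is false there. This is the first violation.

4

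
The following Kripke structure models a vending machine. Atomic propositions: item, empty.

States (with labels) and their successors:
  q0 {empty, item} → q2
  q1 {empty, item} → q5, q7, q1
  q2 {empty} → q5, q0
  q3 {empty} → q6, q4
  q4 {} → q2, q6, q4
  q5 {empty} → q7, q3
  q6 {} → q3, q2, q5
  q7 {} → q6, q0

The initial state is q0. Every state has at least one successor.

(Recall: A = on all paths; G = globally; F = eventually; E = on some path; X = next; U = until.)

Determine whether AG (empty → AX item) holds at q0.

States satisfying empty → AX item: {q4, q6, q7}.
States satisfying AG (empty → AX item): ∅.
q0 is reachable from q0 and violates empty → AX item, so AG fails at q0.
q0 ∉ Sat(AG (empty → AX item)).

Does not hold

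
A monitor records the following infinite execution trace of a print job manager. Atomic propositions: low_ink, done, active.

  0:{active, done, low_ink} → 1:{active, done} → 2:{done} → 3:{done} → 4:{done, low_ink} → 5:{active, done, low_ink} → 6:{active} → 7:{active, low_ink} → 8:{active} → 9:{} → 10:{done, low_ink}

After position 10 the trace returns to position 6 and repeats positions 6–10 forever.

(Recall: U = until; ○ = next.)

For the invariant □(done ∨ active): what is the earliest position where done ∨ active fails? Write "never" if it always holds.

9

Check done ∨ active at each position in order: 0 ✓, 1 ✓, 2 ✓, 3 ✓, 4 ✓, 5 ✓, 6 ✓, 7 ✓, 8 ✓.
At position 9 the labels are {}, so done ∨ active is false there. This is the first violation.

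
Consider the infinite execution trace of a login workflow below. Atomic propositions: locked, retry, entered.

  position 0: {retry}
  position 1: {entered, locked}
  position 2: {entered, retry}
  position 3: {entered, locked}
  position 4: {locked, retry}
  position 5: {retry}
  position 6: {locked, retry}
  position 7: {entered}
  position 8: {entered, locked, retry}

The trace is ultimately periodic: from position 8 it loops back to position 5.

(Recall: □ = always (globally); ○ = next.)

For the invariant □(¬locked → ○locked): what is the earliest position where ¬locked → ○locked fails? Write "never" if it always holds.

¬locked → ○locked holds at every position 0..8, and those are all the positions the trace ever visits, so the invariant □(¬locked → ○locked) is never violated.

never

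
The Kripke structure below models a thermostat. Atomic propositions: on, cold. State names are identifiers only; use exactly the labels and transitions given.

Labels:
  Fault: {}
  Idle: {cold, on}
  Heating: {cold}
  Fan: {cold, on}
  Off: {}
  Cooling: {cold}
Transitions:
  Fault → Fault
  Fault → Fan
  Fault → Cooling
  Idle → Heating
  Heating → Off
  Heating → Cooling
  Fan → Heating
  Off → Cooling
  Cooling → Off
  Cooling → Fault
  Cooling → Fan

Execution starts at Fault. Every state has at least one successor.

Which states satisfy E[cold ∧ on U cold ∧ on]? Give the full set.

{Idle, Fan}

States satisfying cold ∧ on: {Idle, Fan}.
States satisfying E[cold ∧ on U cold ∧ on]: {Idle, Fan}.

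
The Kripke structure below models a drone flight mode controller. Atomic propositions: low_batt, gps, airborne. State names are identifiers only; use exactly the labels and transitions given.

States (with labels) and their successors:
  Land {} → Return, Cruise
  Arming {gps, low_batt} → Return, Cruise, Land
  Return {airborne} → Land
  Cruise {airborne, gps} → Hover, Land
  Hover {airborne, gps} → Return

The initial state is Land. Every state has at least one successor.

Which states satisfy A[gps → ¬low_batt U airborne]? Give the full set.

States satisfying gps → ¬low_batt: {Land, Return, Cruise, Hover}.
States satisfying airborne: {Return, Cruise, Hover}.
States satisfying A[gps → ¬low_batt U airborne]: {Land, Return, Cruise, Hover}.

{Land, Return, Cruise, Hover}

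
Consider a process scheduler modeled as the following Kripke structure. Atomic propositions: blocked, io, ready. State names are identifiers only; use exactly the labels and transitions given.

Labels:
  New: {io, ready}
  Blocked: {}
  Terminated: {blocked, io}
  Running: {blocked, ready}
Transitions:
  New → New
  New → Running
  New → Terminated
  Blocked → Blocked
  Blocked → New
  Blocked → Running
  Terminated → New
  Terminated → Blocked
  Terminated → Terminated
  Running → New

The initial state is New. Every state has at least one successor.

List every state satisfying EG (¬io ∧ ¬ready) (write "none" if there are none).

States satisfying ¬io ∧ ¬ready: {Blocked}.
States satisfying EG (¬io ∧ ¬ready): {Blocked}.

{Blocked}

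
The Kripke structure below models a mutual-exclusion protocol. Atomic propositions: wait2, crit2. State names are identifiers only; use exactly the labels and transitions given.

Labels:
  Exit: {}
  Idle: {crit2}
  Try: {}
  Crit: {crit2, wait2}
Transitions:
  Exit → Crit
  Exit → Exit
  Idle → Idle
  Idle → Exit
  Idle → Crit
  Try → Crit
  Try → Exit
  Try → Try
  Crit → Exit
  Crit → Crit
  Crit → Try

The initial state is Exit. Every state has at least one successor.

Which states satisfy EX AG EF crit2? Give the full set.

{Exit, Idle, Try, Crit}

States satisfying AG EF crit2: {Exit, Idle, Try, Crit}.
States satisfying EX AG EF crit2: {Exit, Idle, Try, Crit}.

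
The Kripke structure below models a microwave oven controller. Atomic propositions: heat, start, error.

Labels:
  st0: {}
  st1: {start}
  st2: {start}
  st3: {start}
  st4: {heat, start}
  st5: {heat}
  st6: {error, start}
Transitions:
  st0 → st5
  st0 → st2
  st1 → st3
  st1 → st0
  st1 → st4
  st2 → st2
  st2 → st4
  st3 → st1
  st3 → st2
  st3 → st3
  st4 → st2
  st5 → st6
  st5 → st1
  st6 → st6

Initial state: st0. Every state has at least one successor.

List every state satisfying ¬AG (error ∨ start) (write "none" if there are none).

{st0, st1, st3, st5}

States satisfying error ∨ start: {st1, st2, st3, st4, st6}.
States satisfying AG (error ∨ start): {st2, st4, st6}.
States satisfying ¬AG (error ∨ start): {st0, st1, st3, st5}.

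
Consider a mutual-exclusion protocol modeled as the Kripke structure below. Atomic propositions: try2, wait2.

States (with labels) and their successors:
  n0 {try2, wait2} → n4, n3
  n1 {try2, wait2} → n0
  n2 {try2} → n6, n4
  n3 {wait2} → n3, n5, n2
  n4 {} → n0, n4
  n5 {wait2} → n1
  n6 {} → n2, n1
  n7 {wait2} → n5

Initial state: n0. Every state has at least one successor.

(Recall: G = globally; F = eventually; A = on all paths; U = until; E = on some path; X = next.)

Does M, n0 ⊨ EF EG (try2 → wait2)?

States satisfying EG (try2 → wait2): {n0, n1, n3, n4, n5, n6, n7}.
States satisfying EF EG (try2 → wait2): {n0, n1, n2, n3, n4, n5, n6, n7}.
Some path from n0 reaches a state where EG (try2 → wait2) holds.
n0 ∈ Sat(EF EG (try2 → wait2)).

Satisfied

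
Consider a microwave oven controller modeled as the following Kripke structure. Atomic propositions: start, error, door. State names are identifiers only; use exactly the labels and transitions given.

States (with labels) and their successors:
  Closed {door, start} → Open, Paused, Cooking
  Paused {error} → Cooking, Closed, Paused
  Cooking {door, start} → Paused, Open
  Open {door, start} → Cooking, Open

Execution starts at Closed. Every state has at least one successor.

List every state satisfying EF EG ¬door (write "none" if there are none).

{Closed, Paused, Cooking, Open}

States satisfying EG ¬door: {Paused}.
States satisfying EF EG ¬door: {Closed, Paused, Cooking, Open}.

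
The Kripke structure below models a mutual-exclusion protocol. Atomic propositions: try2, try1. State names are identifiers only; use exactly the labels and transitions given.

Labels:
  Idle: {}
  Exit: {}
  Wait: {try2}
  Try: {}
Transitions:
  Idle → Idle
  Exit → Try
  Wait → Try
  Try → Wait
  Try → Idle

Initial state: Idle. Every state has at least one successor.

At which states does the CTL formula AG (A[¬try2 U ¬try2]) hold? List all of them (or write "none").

States satisfying A[¬try2 U ¬try2]: {Idle, Exit, Try}.
States satisfying AG (A[¬try2 U ¬try2]): {Idle}.

{Idle}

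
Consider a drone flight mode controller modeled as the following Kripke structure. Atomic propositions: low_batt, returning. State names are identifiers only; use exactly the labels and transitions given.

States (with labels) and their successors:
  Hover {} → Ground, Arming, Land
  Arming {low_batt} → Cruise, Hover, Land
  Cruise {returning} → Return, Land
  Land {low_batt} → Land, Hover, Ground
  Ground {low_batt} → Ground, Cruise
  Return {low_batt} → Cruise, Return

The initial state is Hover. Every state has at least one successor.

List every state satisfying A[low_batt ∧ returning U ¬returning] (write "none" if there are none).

States satisfying low_batt ∧ returning: ∅.
States satisfying ¬returning: {Hover, Arming, Land, Ground, Return}.
States satisfying A[low_batt ∧ returning U ¬returning]: {Hover, Arming, Land, Ground, Return}.

{Hover, Arming, Land, Ground, Return}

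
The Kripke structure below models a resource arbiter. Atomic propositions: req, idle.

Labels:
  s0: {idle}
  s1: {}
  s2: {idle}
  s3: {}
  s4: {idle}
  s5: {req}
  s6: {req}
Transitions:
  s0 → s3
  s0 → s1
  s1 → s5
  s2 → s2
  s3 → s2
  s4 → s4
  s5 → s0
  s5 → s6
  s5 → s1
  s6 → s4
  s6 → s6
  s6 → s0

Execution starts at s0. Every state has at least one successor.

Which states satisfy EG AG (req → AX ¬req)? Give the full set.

States satisfying AG (req → AX ¬req): {s2, s3, s4}.
States satisfying EG AG (req → AX ¬req): {s2, s3, s4}.

{s2, s3, s4}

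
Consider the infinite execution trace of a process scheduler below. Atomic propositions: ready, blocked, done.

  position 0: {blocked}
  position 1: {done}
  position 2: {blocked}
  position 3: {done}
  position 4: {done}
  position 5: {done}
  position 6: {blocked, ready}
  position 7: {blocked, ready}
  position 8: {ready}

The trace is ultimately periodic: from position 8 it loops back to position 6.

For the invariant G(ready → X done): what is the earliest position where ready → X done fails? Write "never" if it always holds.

Check ready → X done at each position in order: 0 ✓, 1 ✓, 2 ✓, 3 ✓, 4 ✓, 5 ✓.
At position 6 the labels are {blocked, ready} and the next position 7 has {blocked, ready}, so ready → X done is false there. This is the first violation.

6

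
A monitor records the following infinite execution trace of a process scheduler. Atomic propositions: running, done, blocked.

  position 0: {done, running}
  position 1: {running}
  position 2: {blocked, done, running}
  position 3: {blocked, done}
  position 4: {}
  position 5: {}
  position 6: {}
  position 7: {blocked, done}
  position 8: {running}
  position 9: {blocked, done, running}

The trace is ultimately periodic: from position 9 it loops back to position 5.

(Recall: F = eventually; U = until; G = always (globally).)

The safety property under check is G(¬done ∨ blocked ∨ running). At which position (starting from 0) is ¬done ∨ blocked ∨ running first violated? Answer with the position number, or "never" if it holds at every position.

never

¬done ∨ blocked ∨ running holds at every position 0..9, and those are all the positions the trace ever visits, so the invariant G(¬done ∨ blocked ∨ running) is never violated.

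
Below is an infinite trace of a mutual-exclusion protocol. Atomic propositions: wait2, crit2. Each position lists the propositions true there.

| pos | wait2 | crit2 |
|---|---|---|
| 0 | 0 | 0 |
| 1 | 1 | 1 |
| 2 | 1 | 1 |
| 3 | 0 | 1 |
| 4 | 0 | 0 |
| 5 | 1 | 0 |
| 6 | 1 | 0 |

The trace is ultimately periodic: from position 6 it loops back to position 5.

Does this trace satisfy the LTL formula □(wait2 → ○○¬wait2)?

wait2 → ○○¬wait2 must hold at every position from 0 onward. It fails at position 5, so □(wait2 → ○○¬wait2) is false.
Positions where wait2 holds: 1, 2, 5, 6.
Check ○○¬wait2 at each: 1→ok, 2→ok, 5→fails, 6→fails.

Violated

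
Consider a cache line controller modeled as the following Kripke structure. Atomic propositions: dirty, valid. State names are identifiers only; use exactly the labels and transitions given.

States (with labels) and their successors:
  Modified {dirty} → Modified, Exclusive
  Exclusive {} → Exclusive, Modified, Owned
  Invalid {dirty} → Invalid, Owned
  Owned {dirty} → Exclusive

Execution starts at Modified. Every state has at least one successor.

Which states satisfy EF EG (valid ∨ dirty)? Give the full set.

States satisfying EG (valid ∨ dirty): {Modified, Invalid}.
States satisfying EF EG (valid ∨ dirty): {Modified, Exclusive, Invalid, Owned}.

{Modified, Exclusive, Invalid, Owned}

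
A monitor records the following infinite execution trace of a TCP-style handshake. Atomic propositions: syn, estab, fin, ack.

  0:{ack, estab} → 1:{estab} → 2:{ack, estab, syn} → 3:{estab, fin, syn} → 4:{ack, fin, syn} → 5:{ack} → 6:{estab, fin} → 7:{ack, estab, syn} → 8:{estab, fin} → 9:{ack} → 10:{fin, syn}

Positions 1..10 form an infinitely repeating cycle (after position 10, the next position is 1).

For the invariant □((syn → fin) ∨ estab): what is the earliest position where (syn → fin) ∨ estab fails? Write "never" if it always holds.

never

(syn → fin) ∨ estab holds at every position 0..10, and those are all the positions the trace ever visits, so the invariant □((syn → fin) ∨ estab) is never violated.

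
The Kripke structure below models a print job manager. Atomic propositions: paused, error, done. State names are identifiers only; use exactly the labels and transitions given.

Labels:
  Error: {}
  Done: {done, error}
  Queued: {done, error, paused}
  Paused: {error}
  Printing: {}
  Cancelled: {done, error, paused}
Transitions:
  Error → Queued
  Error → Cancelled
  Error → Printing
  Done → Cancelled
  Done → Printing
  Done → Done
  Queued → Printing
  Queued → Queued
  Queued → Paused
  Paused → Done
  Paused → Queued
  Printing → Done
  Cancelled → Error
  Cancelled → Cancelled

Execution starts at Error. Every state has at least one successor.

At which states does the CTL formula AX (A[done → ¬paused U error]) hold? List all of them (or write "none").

{Error, Done, Queued, Paused, Printing, Cancelled}

States satisfying A[done → ¬paused U error]: {Error, Done, Queued, Paused, Printing, Cancelled}.
States satisfying AX (A[done → ¬paused U error]): {Error, Done, Queued, Paused, Printing, Cancelled}.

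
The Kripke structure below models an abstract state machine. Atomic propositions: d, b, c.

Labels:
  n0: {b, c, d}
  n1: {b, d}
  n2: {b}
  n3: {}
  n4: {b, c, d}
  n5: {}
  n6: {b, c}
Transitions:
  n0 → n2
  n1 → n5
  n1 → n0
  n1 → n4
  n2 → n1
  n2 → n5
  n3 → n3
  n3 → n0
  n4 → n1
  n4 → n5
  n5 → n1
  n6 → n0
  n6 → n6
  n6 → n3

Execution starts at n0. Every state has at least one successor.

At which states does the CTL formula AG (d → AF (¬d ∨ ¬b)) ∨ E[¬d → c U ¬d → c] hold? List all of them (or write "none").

States satisfying d → AF (¬d ∨ ¬b): {n0, n2, n3, n5, n6}.
States satisfying AG (d → AF (¬d ∨ ¬b)): ∅.
States satisfying ¬d → c: {n0, n1, n4, n6}.
States satisfying E[¬d → c U ¬d → c]: {n0, n1, n4, n6}.
States satisfying AG (d → AF (¬d ∨ ¬b)) ∨ E[¬d → c U ¬d → c]: {n0, n1, n4, n6}.

{n0, n1, n4, n6}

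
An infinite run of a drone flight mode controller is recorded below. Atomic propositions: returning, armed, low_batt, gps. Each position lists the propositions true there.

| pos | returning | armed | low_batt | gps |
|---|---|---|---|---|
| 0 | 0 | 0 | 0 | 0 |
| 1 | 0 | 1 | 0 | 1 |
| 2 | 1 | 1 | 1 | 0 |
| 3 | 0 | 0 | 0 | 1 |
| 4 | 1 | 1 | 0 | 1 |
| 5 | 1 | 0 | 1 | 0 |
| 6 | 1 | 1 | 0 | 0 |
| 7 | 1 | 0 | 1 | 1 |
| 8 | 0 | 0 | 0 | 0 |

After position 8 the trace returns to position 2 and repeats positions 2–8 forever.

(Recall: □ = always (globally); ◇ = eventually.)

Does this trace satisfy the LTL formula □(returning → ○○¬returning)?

returning → ○○¬returning must hold at every position from 0 onward. It fails at position 2, so □(returning → ○○¬returning) is false.
Positions where returning holds: 2, 4, 5, 6, 7.
Check ○○¬returning at each: 2→fails, 4→fails, 5→fails, 6→ok, 7→fails.

No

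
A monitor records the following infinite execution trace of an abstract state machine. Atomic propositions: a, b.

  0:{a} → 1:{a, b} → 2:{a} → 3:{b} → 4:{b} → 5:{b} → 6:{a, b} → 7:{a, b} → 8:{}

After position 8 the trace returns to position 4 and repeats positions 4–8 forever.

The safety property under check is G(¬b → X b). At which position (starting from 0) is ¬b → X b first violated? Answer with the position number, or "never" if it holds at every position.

never

¬b → X b holds at every position 0..8, and those are all the positions the trace ever visits, so the invariant G(¬b → X b) is never violated.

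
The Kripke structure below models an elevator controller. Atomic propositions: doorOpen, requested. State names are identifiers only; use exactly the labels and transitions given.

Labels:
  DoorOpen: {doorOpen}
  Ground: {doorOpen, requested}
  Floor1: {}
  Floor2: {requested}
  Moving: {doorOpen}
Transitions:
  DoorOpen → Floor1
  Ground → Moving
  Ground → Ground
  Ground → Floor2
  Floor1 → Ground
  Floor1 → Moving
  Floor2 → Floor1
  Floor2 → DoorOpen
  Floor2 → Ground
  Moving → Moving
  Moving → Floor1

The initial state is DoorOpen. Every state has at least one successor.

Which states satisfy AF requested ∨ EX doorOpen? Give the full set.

{Ground, Floor1, Floor2, Moving}

States satisfying requested: {Ground, Floor2}.
States satisfying AF requested: {Ground, Floor2}.
States satisfying doorOpen: {DoorOpen, Ground, Moving}.
States satisfying EX doorOpen: {Ground, Floor1, Floor2, Moving}.
States satisfying AF requested ∨ EX doorOpen: {Ground, Floor1, Floor2, Moving}.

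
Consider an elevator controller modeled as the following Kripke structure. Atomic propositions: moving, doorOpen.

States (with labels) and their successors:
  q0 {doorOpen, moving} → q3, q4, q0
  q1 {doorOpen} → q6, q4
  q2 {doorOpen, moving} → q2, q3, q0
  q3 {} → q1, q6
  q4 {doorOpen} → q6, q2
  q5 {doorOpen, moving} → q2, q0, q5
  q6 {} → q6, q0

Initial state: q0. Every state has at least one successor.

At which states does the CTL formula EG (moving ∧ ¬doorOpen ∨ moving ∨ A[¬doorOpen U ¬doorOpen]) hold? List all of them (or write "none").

{q0, q2, q3, q5, q6}

States satisfying EG (moving ∧ ¬doorOpen ∨ moving ∨ A[¬doorOpen U ¬doorOpen]): {q0, q2, q3, q5, q6}.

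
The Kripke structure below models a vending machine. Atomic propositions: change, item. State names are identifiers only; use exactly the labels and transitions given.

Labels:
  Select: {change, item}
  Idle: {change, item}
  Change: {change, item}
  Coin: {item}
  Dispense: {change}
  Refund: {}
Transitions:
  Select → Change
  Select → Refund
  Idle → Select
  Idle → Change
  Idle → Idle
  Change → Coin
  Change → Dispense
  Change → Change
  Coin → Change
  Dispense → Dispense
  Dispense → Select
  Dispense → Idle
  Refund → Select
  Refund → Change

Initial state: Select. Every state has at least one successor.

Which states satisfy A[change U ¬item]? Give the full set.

States satisfying change: {Select, Idle, Change, Dispense}.
States satisfying ¬item: {Dispense, Refund}.
States satisfying A[change U ¬item]: {Dispense, Refund}.

{Dispense, Refund}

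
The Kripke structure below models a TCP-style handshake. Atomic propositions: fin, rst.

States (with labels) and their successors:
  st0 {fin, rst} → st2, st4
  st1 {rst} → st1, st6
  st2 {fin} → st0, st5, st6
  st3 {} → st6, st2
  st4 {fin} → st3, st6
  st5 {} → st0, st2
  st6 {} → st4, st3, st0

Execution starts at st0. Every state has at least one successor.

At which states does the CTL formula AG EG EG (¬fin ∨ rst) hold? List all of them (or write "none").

States satisfying EG EG (¬fin ∨ rst): {st1, st3, st6}.
States satisfying AG EG EG (¬fin ∨ rst): ∅.

none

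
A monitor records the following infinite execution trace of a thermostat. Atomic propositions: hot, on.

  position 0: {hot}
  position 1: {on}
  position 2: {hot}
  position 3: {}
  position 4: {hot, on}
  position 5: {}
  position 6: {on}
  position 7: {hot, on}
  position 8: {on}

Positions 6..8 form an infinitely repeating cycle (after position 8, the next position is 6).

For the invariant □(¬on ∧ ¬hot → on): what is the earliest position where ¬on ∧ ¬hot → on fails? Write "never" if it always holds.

Check ¬on ∧ ¬hot → on at each position in order: 0 ✓, 1 ✓, 2 ✓.
At position 3 the labels are {}, so ¬on ∧ ¬hot → on is false there. This is the first violation.

3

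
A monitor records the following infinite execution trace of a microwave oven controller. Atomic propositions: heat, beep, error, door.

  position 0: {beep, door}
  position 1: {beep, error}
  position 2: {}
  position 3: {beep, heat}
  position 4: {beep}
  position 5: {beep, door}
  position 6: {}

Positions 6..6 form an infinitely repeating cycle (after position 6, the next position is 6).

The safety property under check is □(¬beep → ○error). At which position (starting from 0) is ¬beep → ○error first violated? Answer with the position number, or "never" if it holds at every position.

2

Check ¬beep → ○error at each position in order: 0 ✓, 1 ✓.
At position 2 the labels are {} and the next position 3 has {beep, heat}, so ¬beep → ○error is false there. This is the first violation.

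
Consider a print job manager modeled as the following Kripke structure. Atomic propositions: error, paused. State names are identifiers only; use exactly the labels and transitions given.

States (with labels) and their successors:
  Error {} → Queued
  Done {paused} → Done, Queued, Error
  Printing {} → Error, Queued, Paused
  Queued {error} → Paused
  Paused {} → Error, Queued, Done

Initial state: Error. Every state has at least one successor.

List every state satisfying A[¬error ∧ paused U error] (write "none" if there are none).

{Queued}

States satisfying ¬error ∧ paused: {Done}.
States satisfying error: {Queued}.
States satisfying A[¬error ∧ paused U error]: {Queued}.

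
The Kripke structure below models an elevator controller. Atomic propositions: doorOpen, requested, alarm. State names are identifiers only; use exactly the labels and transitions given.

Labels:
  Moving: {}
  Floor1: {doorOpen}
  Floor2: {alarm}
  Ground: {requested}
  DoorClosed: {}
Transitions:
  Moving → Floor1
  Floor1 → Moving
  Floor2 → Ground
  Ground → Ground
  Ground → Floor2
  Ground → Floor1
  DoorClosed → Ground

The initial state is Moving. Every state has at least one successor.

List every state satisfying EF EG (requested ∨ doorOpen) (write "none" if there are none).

{Floor2, Ground, DoorClosed}

States satisfying EG (requested ∨ doorOpen): {Ground}.
States satisfying EF EG (requested ∨ doorOpen): {Floor2, Ground, DoorClosed}.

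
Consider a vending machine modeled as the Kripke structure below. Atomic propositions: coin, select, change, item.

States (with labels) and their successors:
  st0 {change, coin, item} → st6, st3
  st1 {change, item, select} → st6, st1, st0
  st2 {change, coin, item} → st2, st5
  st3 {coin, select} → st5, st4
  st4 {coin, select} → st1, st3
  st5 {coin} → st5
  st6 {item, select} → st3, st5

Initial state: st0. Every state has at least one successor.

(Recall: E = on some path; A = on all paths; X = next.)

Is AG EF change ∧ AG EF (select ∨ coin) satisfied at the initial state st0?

States satisfying EF change: {st0, st1, st2, st3, st4, st6}.
States satisfying AG EF change: ∅.
States satisfying EF (select ∨ coin): {st0, st1, st2, st3, st4, st5, st6}.
States satisfying AG EF (select ∨ coin): {st0, st1, st2, st3, st4, st5, st6}.
States satisfying AG EF change ∧ AG EF (select ∨ coin): ∅.
st0 ∉ Sat(AG EF change ∧ AG EF (select ∨ coin)).

Violated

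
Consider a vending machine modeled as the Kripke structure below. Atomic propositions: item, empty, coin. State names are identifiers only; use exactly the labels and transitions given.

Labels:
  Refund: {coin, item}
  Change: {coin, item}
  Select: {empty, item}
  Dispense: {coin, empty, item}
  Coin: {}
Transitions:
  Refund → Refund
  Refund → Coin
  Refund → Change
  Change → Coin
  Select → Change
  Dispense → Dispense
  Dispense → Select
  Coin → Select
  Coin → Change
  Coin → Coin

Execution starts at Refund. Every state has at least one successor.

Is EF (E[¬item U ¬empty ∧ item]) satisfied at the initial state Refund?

Holds

States satisfying E[¬item U ¬empty ∧ item]: {Refund, Change, Coin}.
States satisfying EF (E[¬item U ¬empty ∧ item]): {Refund, Change, Select, Dispense, Coin}.
Some path from Refund reaches a state where E[¬item U ¬empty ∧ item] holds.
Refund ∈ Sat(EF (E[¬item U ¬empty ∧ item])).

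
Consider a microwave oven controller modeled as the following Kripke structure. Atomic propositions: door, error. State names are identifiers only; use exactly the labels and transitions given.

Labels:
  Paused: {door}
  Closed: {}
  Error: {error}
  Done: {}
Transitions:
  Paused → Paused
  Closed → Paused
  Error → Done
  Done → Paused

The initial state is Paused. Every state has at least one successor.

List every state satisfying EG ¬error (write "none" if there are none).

States satisfying ¬error: {Paused, Closed, Done}.
States satisfying EG ¬error: {Paused, Closed, Done}.

{Paused, Closed, Done}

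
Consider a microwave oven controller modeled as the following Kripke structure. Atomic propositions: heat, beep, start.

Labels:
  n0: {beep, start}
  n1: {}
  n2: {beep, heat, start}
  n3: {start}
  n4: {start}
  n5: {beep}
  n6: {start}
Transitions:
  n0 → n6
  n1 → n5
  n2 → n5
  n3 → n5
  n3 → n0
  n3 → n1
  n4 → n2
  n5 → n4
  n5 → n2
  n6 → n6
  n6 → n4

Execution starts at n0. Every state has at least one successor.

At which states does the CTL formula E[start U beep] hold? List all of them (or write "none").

States satisfying start: {n0, n2, n3, n4, n6}.
States satisfying beep: {n0, n2, n5}.
States satisfying E[start U beep]: {n0, n2, n3, n4, n5, n6}.

{n0, n2, n3, n4, n5, n6}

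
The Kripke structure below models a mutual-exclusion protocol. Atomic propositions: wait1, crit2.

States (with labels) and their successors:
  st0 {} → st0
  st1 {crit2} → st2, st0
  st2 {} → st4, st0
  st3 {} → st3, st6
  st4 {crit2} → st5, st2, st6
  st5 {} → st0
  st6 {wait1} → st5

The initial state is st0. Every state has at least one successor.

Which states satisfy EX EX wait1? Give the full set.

{st2, st3}

States satisfying EX wait1: {st3, st4}.
States satisfying EX EX wait1: {st2, st3}.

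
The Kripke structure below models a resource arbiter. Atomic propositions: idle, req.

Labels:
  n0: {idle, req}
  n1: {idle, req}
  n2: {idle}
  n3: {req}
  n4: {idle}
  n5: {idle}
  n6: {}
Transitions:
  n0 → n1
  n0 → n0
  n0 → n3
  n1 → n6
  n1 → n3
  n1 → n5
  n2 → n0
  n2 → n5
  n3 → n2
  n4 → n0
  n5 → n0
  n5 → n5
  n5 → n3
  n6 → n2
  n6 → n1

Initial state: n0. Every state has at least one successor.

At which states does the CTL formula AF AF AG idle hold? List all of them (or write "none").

none

States satisfying AF AG idle: ∅.
States satisfying AF AF AG idle: ∅.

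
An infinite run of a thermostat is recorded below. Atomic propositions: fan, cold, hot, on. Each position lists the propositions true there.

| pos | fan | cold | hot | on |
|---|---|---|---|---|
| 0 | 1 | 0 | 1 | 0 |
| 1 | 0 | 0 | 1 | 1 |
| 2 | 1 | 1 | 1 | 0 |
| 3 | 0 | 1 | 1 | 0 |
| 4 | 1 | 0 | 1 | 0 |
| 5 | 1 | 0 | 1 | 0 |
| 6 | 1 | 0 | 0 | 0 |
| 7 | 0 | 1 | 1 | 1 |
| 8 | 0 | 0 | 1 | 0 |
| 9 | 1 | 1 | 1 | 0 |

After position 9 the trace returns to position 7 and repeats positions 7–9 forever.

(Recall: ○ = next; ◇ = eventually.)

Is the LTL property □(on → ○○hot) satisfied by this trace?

Satisfied

on → ○○hot holds at every position 0..9, and those are all positions ever visited, so □(on → ○○hot) holds.
Positions where on holds: 1, 7.
Check ○○hot at each: 1→ok, 7→ok.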